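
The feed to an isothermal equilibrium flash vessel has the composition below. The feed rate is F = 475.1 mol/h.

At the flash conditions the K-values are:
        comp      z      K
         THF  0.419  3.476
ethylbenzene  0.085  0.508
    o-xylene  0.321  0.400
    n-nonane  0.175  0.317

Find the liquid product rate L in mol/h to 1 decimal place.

Iterate (Newton) starting at V/F = 0.67:
  V/F = 0.670: g = -0.2147, g' = -1.010 → V/F = 0.457
  V/F = 0.457: g = -0.0068, g' = -0.991 → V/F = 0.451
Converged at V/F = 0.451.
Then V = V/F·F = 0.4506·475.1 = 214.1 mol/h and L = F − V = 261.0 mol/h.

L = 261.0 mol/h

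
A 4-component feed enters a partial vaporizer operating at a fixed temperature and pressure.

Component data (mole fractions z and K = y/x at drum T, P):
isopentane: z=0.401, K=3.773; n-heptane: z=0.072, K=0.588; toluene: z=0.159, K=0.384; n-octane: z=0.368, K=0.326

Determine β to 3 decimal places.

β = 0.420

Let β = V/F and solve Σ zᵢ(Kᵢ−1)/(1+β(Kᵢ−1)) = 0.
g(0) = ΣzᵢKᵢ − 1 = 0.736 and g(1) = 1 − Σzᵢ/Kᵢ = -0.772, so a root lies in (0, 1).
Newton–Raphson from β = 0.5:
  β = 0.500: g = -0.0871, g' = -1.067 → β = 0.418
  β = 0.418: g = 0.0015, g' = -1.112 → β = 0.420
Converged at β = 0.420.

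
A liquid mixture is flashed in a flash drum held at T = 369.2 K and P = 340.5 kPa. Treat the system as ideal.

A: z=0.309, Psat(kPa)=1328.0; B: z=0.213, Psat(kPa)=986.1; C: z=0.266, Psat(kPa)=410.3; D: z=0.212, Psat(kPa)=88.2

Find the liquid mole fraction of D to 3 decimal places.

x_D = 0.608

Raoult's law: Kᵢ = Pᵢˢᵃᵗ/P = Pᵢˢᵃᵗ/340.5.
  K_A = 1328.0/340.5 = 3.90015, K_B = 986.1/340.5 = 2.89604, K_C = 410.3/340.5 = 1.20499, K_D = 88.2/340.5 = 0.25903
Newton–Raphson from ψ = 0.5:
  ψ = 0.500: g = 0.3730, g' = -0.938 → ψ = 0.898
  ψ = 0.898: g = -0.0251, g' = -1.352 → ψ = 0.879
Converged at ψ = 0.879.
Compositions from xᵢ = zᵢ/(1+ψ(Kᵢ−1)), yᵢ = Kᵢxᵢ:
  A: x = 0.087, y = 0.340
  B: x = 0.080, y = 0.231
  C: x = 0.225, y = 0.272
  D: x = 0.608, y = 0.157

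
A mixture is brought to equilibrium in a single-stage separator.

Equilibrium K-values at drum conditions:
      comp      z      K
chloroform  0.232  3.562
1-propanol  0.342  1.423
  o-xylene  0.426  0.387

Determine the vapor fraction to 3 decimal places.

ψ = 0.505

Let ψ = V/F and solve Σ zᵢ(Kᵢ−1)/(1+ψ(Kᵢ−1)) = 0.
Check two-phase: ΣzᵢKᵢ = 1.478 > 1 and Σzᵢ/Kᵢ = 1.406 > 1, so g(0) = 0.478 > 0 and g(1) = -0.406 < 0.
Newton–Raphson from ψ = 0.57:
  ψ = 0.570: g = -0.0432, g' = -0.669 → ψ = 0.505
Converged at ψ = 0.505.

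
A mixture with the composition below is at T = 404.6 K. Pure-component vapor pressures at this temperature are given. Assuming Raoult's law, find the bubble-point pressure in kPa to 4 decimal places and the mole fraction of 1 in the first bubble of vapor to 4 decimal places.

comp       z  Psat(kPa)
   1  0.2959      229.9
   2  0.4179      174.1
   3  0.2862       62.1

At the bubble point ψ → 0, so ΣzᵢKᵢ = 1 with Kᵢ = Pᵢˢᵃᵗ/P ⇒ P = ΣzᵢPᵢˢᵃᵗ.
P = 0.2959·229.9 + 0.4179·174.1 + 0.2862·62.1 = 158.5568 kPa
yᵢ = zᵢPᵢˢᵃᵗ/P ⇒ y_1 = 0.2959·229.9/158.5568 = 0.4290

Pbub = 158.5568 kPa, y_1 = 0.4290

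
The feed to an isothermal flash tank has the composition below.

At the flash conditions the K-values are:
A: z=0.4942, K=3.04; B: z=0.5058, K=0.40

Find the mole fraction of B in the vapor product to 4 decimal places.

Material balance + equilibrium reduce to Σ zᵢ(Kᵢ−1)/(1+V/F(Kᵢ−1)) = 0.
Feasibility: ΣzᵢKᵢ = 1.7047, Σzᵢ/Kᵢ = 1.4271 — both > 1, two phases present.
Newton–Raphson from V/F = 0.39:
  V/F = 0.3900: g = 0.16528, g' = -0.9482 → V/F = 0.5643
  V/F = 0.5643: g = 0.00983, g' = -0.8607 → V/F = 0.5757
Converged at V/F = 0.5757.
Compositions from xᵢ = zᵢ/(1+V/F(Kᵢ−1)), yᵢ = Kᵢxᵢ:
  A: x = 0.2273, y = 0.6909
  B: x = 0.7727, y = 0.3091

y_B = 0.3091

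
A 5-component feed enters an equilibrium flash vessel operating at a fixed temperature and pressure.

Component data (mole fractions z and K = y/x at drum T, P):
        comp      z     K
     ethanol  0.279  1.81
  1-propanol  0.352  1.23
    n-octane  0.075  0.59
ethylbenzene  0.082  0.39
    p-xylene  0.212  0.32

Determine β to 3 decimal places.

β = 0.243

Iterate (Newton) starting at β = 0.5:
  β = 0.500: g = -0.0956, g' = -0.416 → β = 0.270
  β = 0.270: g = -0.0094, g' = -0.347 → β = 0.243
Converged at β = 0.243.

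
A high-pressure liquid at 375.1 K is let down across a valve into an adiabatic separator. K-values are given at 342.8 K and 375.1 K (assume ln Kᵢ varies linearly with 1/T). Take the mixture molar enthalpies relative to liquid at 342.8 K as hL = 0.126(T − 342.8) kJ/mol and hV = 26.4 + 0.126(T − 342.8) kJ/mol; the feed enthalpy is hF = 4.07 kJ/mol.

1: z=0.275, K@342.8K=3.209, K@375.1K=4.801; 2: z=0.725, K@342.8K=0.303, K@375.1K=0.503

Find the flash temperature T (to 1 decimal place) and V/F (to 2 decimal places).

Adiabatic flash: solve Rachford–Rice at each trial T, then check hF = ψ·hV(T) + (1−ψ)·hL(T).
  T = 342.8 K: K = (3.209, 0.303), RR gives ψ = 0.066, H_out = 1.752 kJ/mol
  T = 375.1 K: K = (4.801, 0.503), RR gives ψ = 0.363, H_out = 13.642 kJ/mol
  T = 359.0 K: K = (3.963, 0.395), RR gives ψ = 0.210, H_out = 7.586 kJ/mol
  T = 350.9 K: K = (3.575, 0.347), RR gives ψ = 0.140, H_out = 4.707 kJ/mol
  T = 346.9 K: K = (3.391, 0.325), RR gives ψ = 0.104, H_out = 3.266 kJ/mol
  T = 348.9 K: K = (3.483, 0.336), RR gives ψ = 0.122, H_out = 3.990 kJ/mol
Linear interpolation between T = 348.9 (H_out = 3.990) and T = 350.9 (H_out = 4.707) on hF = 4.07 gives T ≈ 349.1 K, at which ψ = 0.12.

T = 349.1 K, V/F = 0.12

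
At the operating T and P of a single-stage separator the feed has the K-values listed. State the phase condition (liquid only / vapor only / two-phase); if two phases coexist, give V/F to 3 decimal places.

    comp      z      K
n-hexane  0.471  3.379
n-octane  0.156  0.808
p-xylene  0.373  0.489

ΣzᵢKᵢ = 1.900; Σzᵢ/Kᵢ = 1.095.
Both exceed 1, so a two-phase solution exists.
Material balance + equilibrium reduce to Σ zᵢ(Kᵢ−1)/(1+ψ(Kᵢ−1)) = 0.
Newton–Raphson from ψ = 0.5:
  ψ = 0.500: g = 0.2226, g' = -0.739 → ψ = 0.801
  ψ = 0.801: g = 0.0274, g' = -0.603 → ψ = 0.847
Converged at ψ = 0.847.

two-phase, V/F = 0.847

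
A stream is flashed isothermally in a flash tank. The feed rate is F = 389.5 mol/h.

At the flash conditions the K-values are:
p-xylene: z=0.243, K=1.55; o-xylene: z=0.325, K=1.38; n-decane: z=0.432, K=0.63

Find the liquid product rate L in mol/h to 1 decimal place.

Material balance + equilibrium reduce to Σ zᵢ(Kᵢ−1)/(1+ψ(Kᵢ−1)) = 0.
Check two-phase: ΣzᵢKᵢ = 1.097 > 1 and Σzᵢ/Kᵢ = 1.078 > 1, so g(0) = 0.097 > 0 and g(1) = -0.078 < 0.
Newton–Raphson from ψ = 0.5:
  ψ = 0.500: g = 0.0125, g' = -0.167 → ψ = 0.575
  ψ = 0.575: g = -0.0001, g' = -0.169 → ψ = 0.574
Converged at ψ = 0.574.
Then V = ψ·F = 0.5742·389.5 = 223.6 mol/h and L = F − V = 165.9 mol/h.

L = 165.9 mol/h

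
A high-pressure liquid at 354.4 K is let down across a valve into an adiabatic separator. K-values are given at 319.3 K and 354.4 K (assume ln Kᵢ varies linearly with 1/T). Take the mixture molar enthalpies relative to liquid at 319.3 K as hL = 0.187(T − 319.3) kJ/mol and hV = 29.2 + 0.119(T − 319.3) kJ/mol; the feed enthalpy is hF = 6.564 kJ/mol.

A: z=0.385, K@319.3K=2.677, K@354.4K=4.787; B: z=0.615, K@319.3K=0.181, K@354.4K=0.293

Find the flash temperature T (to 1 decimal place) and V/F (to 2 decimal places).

T = 326.5 K, V/F = 0.18

Adiabatic flash: solve Rachford–Rice at each trial T, then check hF = ψ·hV(T) + (1−ψ)·hL(T).
  T = 319.3 K: K = (2.677, 0.181), RR gives ψ = 0.103, H_out = 3.018 kJ/mol
  T = 354.4 K: K = (4.787, 0.293), RR gives ψ = 0.382, H_out = 16.811 kJ/mol
  T = 336.9 K: K = (3.637, 0.233), RR gives ψ = 0.269, H_out = 10.824 kJ/mol
  T = 328.1 K: K = (3.133, 0.206), RR gives ψ = 0.197, H_out = 7.273 kJ/mol
  T = 323.7 K: K = (2.899, 0.193), RR gives ψ = 0.153, H_out = 5.259 kJ/mol
  T = 325.9 K: K = (3.015, 0.200), RR gives ψ = 0.176, H_out = 6.290 kJ/mol
Linear interpolation between T = 325.9 (H_out = 6.290) and T = 328.1 (H_out = 7.273) on hF = 6.564 gives T ≈ 326.5 K, at which ψ = 0.18.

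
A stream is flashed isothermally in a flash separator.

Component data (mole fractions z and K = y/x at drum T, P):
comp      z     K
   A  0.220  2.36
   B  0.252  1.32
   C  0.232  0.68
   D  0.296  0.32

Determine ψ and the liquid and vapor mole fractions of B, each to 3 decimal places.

Rachford–Rice: g(ψ) = Σ zᵢ(Kᵢ−1)/(1+ψ(Kᵢ−1)) = 0.
Check two-phase: ΣzᵢKᵢ = 1.104 > 1 and Σzᵢ/Kᵢ = 1.550 > 1, so g(0) = 0.104 > 0 and g(1) = -0.550 < 0.
Iterate (Newton) starting at ψ = 0.5:
  ψ = 0.500: g = -0.1457, g' = -0.511 → ψ = 0.215
  ψ = 0.215: g = -0.0085, g' = -0.481 → ψ = 0.197
Converged at ψ = 0.197.
Compositions from xᵢ = zᵢ/(1+ψ(Kᵢ−1)), yᵢ = Kᵢxᵢ:
  A: x = 0.173, y = 0.409
  B: x = 0.237, y = 0.313
  C: x = 0.248, y = 0.168
  D: x = 0.342, y = 0.109

ψ = 0.197, x_B = 0.237, y_B = 0.313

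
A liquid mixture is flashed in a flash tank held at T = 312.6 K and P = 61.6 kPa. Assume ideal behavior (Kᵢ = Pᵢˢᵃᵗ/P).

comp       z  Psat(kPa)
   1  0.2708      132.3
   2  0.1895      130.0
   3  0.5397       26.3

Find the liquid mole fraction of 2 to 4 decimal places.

Raoult's law: Kᵢ = Pᵢˢᵃᵗ/P = Pᵢˢᵃᵗ/61.6.
  K_1 = 132.3/61.6 = 2.147727, K_2 = 130.0/61.6 = 2.110390, K_3 = 26.3/61.6 = 0.426948
Rachford–Rice: g(V/F) = Σ zᵢ(Kᵢ−1)/(1+V/F(Kᵢ−1)) = 0.
g(0) = ΣzᵢKᵢ − 1 = 0.2119 and g(1) = 1 − Σzᵢ/Kᵢ = -0.4800, so a root lies in (0, 1).
Newton iteration, V/F⁰ = 0.5:
  V/F = 0.5000: g = -0.10070, g' = -0.5888 → V/F = 0.3290
  V/F = 0.3290: g = -0.00138, g' = -0.5825 → V/F = 0.3266
Converged at V/F = 0.3266.
Compositions from xᵢ = zᵢ/(1+V/F(Kᵢ−1)), yᵢ = Kᵢxᵢ:
  1: x = 0.1970, y = 0.4230
  2: x = 0.1391, y = 0.2935
  3: x = 0.6640, y = 0.2835

x_2 = 0.1391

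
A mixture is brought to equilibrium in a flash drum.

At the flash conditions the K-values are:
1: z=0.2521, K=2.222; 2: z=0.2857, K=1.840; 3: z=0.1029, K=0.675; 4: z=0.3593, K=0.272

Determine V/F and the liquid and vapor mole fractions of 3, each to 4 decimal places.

Newton–Raphson from V/F = 0.48:
  V/F = 0.4800: g = -0.07649, g' = -0.7171 → V/F = 0.3733
  V/F = 0.3733: g = -0.00301, g' = -0.6675 → V/F = 0.3688
Converged at V/F = 0.3688.
Compositions from xᵢ = zᵢ/(1+V/F(Kᵢ−1)), yᵢ = Kᵢxᵢ:
  1: x = 0.1738, y = 0.3861
  2: x = 0.2181, y = 0.4013
  3: x = 0.1169, y = 0.0789
  4: x = 0.4912, y = 0.1336

V/F = 0.3688, x_3 = 0.1169, y_3 = 0.0789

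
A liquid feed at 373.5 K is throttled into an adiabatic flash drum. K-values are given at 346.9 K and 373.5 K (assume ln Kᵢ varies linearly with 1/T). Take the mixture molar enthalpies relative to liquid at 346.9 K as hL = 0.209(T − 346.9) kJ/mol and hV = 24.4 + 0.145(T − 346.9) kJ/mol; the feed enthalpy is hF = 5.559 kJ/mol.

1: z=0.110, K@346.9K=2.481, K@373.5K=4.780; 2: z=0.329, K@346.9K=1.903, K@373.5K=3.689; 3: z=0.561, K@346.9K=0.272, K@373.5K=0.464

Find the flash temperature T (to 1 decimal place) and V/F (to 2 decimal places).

Adiabatic flash: solve Rachford–Rice at each trial T, then check hF = ψ·hV(T) + (1−ψ)·hL(T).
  T = 346.9 K: K = (2.481, 1.903, 0.272), RR gives ψ = 0.066, H_out = 1.603 kJ/mol
  T = 373.5 K: K = (4.780, 3.689, 0.464), RR gives ψ = 0.627, H_out = 19.787 kJ/mol
  T = 360.2 K: K = (3.486, 2.682, 0.359), RR gives ψ = 0.383, H_out = 11.794 kJ/mol
  T = 353.5 K: K = (2.946, 2.264, 0.313), RR gives ψ = 0.244, H_out = 7.224 kJ/mol
  T = 350.2 K: K = (2.706, 2.077, 0.292), RR gives ψ = 0.162, H_out = 4.610 kJ/mol
  T = 351.9 K: K = (2.828, 2.172, 0.303), RR gives ψ = 0.206, H_out = 5.997 kJ/mol
Linear interpolation between T = 350.2 (H_out = 4.610) and T = 351.9 (H_out = 5.997) on hF = 5.559 gives T ≈ 351.4 K, at which ψ = 0.19.

T = 351.4 K, V/F = 0.19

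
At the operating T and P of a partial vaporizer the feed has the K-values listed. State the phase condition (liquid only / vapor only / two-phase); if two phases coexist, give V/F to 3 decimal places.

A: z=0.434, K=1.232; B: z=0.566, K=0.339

ΣzᵢKᵢ = 0.727; Σzᵢ/Kᵢ = 2.022.
Since ΣzᵢKᵢ < 1 the mixture is below its bubble point — single liquid phase.

liquid only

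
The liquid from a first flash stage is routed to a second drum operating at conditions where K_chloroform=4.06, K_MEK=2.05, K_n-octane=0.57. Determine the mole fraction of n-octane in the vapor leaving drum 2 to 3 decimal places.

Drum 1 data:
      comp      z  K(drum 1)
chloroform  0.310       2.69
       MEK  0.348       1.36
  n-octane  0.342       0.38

Drum 1:
Rachford–Rice: g(ψ₁) = Σ zᵢ(Kᵢ−1)/(1+ψ₁(Kᵢ−1)) = 0.
g(0) = ΣzᵢKᵢ − 1 = 0.437 and g(1) = 1 − Σzᵢ/Kᵢ = -0.271, so a root lies in (0, 1).
Iterate (Newton) starting at ψ₁ = 0.5:
  ψ₁ = 0.500: g = 0.0828, g' = -0.569 → ψ₁ = 0.646
  ψ₁ = 0.646: g = -0.0014, g' = -0.598 → ψ₁ = 0.643
Converged at ψ₁ = 0.643.
Drum-1 compositions:
  chloroform: x = 0.149, y = 0.400
  MEK: x = 0.283, y = 0.384
  n-octane: x = 0.569, y = 0.216
Drum-2 feed = drum-1 liquid: z₂ = (0.1485, 0.2826, 0.5689).
Drum 2:
Let ψ₂ = V/F and solve Σ zᵢ(Kᵢ−1)/(1+ψ₂(Kᵢ−1)) = 0.
Check two-phase: ΣzᵢKᵢ = 1.507 > 1 and Σzᵢ/Kᵢ = 1.173 > 1, so g(0) = 0.507 > 0 and g(1) = -0.173 < 0.
Newton iteration, ψ₂⁰ = 0.5:
  ψ₂ = 0.500: g = 0.0626, g' = -0.522 → ψ₂ = 0.620
  ψ₂ = 0.620: g = 0.0031, g' = -0.476 → ψ₂ = 0.626
Converged at ψ₂ = 0.626.
  chloroform: x = 0.051, y = 0.207
  MEK: x = 0.170, y = 0.349
  n-octane: x = 0.779, y = 0.444

y_n-octane (drum 2) = 0.444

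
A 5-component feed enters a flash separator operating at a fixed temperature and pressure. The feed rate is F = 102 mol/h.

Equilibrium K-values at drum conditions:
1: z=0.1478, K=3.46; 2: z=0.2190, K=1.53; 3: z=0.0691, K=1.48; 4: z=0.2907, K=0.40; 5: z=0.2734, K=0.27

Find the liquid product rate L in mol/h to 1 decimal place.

L = 88.1 mol/h

Newton–Raphson from ψ = 0.5:
  ψ = 0.5000: g = -0.28193, g' = -0.8036 → ψ = 0.1492
  ψ = 0.1492: g = -0.01102, g' = -0.8551 → ψ = 0.1363
  ψ = 0.1363: g = 0.00011, g' = -0.8730 → ψ = 0.1364
Converged at ψ = 0.1364.
Then V = ψ·F = 0.1364·102 = 13.9 mol/h and L = F − V = 88.1 mol/h.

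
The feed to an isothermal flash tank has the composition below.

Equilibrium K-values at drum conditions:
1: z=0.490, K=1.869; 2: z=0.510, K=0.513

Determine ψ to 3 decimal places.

Newton–Raphson from ψ = 0.5:
  ψ = 0.500: g = -0.0315, g' = -0.391 → ψ = 0.420
  ψ = 0.420: g = -0.0001, g' = -0.390 → ψ = 0.419
Converged at ψ = 0.419.

ψ = 0.419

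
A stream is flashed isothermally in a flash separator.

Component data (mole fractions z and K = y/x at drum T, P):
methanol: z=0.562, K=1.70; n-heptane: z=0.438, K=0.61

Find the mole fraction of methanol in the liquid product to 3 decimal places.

x_methanol = 0.358

Material balance + equilibrium reduce to Σ zᵢ(Kᵢ−1)/(1+ψ(Kᵢ−1)) = 0.
Check two-phase: ΣzᵢKᵢ = 1.223 > 1 and Σzᵢ/Kᵢ = 1.049 > 1, so g(0) = 0.223 > 0 and g(1) = -0.049 < 0.
Newton iteration, ψ⁰ = 0.64:
  ψ = 0.640: g = 0.0440, g' = -0.250 → ψ = 0.816
  ψ = 0.816: g = -0.0003, g' = -0.255 → ψ = 0.815
Converged at ψ = 0.815.
Compositions from xᵢ = zᵢ/(1+ψ(Kᵢ−1)), yᵢ = Kᵢxᵢ:
  methanol: x = 0.358, y = 0.608
  n-heptane: x = 0.642, y = 0.392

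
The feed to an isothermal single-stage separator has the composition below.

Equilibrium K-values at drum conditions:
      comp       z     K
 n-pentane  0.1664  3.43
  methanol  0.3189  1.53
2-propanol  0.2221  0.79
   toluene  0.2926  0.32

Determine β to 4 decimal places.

β = 0.4351

Iterate (Newton) starting at β = 0.5:
  β = 0.5000: g = -0.03742, g' = -0.5791 → β = 0.4354
  β = 0.4354: g = -0.00018, g' = -0.5760 → β = 0.4351
Converged at β = 0.4351.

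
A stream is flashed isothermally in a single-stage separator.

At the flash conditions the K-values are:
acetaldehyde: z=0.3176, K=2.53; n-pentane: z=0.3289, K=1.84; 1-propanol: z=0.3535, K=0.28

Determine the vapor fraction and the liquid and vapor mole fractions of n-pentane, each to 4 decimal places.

ψ = 0.5872, x_n-pentane = 0.2203, y_n-pentane = 0.4053

Newton–Raphson from ψ = 0.32:
  ψ = 0.3200: g = 0.21324, g' = -0.7886 → ψ = 0.5904
  ψ = 0.5904: g = -0.00272, g' = -0.8634 → ψ = 0.5872
Converged at ψ = 0.5872.
Compositions from xᵢ = zᵢ/(1+ψ(Kᵢ−1)), yᵢ = Kᵢxᵢ:
  acetaldehyde: x = 0.1673, y = 0.4232
  n-pentane: x = 0.2203, y = 0.4053
  1-propanol: x = 0.6125, y = 0.1715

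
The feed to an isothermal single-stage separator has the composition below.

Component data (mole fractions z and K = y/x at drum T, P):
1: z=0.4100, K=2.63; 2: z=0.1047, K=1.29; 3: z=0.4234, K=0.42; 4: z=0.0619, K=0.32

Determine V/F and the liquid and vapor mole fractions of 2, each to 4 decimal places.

V/F = 0.4782, x_2 = 0.0919, y_2 = 0.1186

Material balance + equilibrium reduce to Σ zᵢ(Kᵢ−1)/(1+V/F(Kᵢ−1)) = 0.
Check two-phase: ΣzᵢKᵢ = 1.4110 > 1 and Σzᵢ/Kᵢ = 1.4386 > 1, so g(0) = 0.4110 > 0 and g(1) = -0.4386 < 0.
Iterate (Newton) starting at V/F = 0.5:
  V/F = 0.5000: g = -0.01492, g' = -0.6856 → V/F = 0.4782
Converged at V/F = 0.4782.
Compositions from xᵢ = zᵢ/(1+V/F(Kᵢ−1)), yᵢ = Kᵢxᵢ:
  1: x = 0.2304, y = 0.6059
  2: x = 0.0919, y = 0.1186
  3: x = 0.5859, y = 0.2461
  4: x = 0.0917, y = 0.0294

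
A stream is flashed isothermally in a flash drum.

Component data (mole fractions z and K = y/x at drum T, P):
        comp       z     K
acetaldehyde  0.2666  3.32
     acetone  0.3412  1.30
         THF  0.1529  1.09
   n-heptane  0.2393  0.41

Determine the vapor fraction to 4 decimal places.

ψ = 0.8864

Let ψ = V/F and solve Σ zᵢ(Kᵢ−1)/(1+ψ(Kᵢ−1)) = 0.
Feasibility: ΣzᵢKᵢ = 1.5934, Σzᵢ/Kᵢ = 1.0667 — both > 1, two phases present.
Newton–Raphson from ψ = 0.38:
  ψ = 0.3800: g = 0.25192, g' = -0.5696 → ψ = 0.8223
  ψ = 0.8223: g = 0.03342, g' = -0.5048 → ψ = 0.8885
  ψ = 0.8885: g = -0.00112, g' = -0.5413 → ψ = 0.8864
Converged at ψ = 0.8864.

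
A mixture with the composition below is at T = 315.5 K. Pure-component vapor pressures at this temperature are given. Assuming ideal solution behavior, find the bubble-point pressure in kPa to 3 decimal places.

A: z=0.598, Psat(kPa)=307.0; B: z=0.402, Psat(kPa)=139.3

Pbub = 239.585 kPa

At the bubble point ψ → 0, so ΣzᵢKᵢ = 1 with Kᵢ = Pᵢˢᵃᵗ/P ⇒ P = ΣzᵢPᵢˢᵃᵗ.
P = 0.598·307.0 + 0.402·139.3 = 239.585 kPa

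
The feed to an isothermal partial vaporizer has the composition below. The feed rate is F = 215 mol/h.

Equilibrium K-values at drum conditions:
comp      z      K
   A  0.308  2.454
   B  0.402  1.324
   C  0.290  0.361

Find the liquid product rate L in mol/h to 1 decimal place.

L = 67.2 mol/h

Material balance + equilibrium reduce to Σ zᵢ(Kᵢ−1)/(1+β(Kᵢ−1)) = 0.
g(0) = ΣzᵢKᵢ − 1 = 0.393 and g(1) = 1 − Σzᵢ/Kᵢ = -0.232, so a root lies in (0, 1).
Newton iteration, β⁰ = 0.5:
  β = 0.500: g = 0.0991, g' = -0.505 → β = 0.696
  β = 0.696: g = -0.0049, g' = -0.573 → β = 0.687
Converged at β = 0.687.
Then V = β·F = 0.6875·215 = 147.8 mol/h and L = F − V = 67.2 mol/h.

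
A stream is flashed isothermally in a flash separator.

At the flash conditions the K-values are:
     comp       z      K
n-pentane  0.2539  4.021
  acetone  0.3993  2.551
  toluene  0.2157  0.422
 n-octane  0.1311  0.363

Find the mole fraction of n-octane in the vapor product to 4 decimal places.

y_n-octane = 0.1132

Rachford–Rice: g(V/F) = Σ zᵢ(Kᵢ−1)/(1+V/F(Kᵢ−1)) = 0.
Check two-phase: ΣzᵢKᵢ = 2.1782 > 1 and Σzᵢ/Kᵢ = 1.0920 > 1, so g(0) = 1.1782 > 0 and g(1) = -0.0920 < 0.
Newton–Raphson from V/F = 0.5:
  V/F = 0.5000: g = 0.35645, g' = -0.9295 → V/F = 0.8835
  V/F = 0.8835: g = 0.02454, g' = -0.9223 → V/F = 0.9101
  V/F = 0.9101: g = -0.00038, g' = -0.9520 → V/F = 0.9097
Converged at V/F = 0.9097.
Compositions from xᵢ = zᵢ/(1+V/F(Kᵢ−1)), yᵢ = Kᵢxᵢ:
  n-pentane: x = 0.0677, y = 0.2724
  acetone: x = 0.1656, y = 0.4225
  toluene: x = 0.4549, y = 0.1920
  n-octane: x = 0.3118, y = 0.1132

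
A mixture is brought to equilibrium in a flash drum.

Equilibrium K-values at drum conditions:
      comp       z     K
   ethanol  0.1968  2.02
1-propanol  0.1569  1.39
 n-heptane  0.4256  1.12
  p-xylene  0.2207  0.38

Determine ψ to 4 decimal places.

ψ = 0.6122

Material balance + equilibrium reduce to Σ zᵢ(Kᵢ−1)/(1+ψ(Kᵢ−1)) = 0.
Feasibility: ΣzᵢKᵢ = 1.1762, Σzᵢ/Kᵢ = 1.1711 — both > 1, two phases present.
Newton iteration, ψ⁰ = 0.69:
  ψ = 0.6900: g = -0.02594, g' = -0.3497 → ψ = 0.6158
  ψ = 0.6158: g = -0.00116, g' = -0.3201 → ψ = 0.6122
Converged at ψ = 0.6122.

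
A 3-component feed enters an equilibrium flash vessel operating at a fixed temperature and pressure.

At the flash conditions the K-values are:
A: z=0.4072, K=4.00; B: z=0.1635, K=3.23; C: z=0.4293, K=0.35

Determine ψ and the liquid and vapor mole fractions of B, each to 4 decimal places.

Let ψ = V/F and solve Σ zᵢ(Kᵢ−1)/(1+ψ(Kᵢ−1)) = 0.
Feasibility: ΣzᵢKᵢ = 2.3072, Σzᵢ/Kᵢ = 1.3790 — both > 1, two phases present.
Newton–Raphson from ψ = 0.5:
  ψ = 0.5000: g = 0.24763, g' = -1.1662 → ψ = 0.7123
  ψ = 0.7123: g = 0.01062, g' = -1.1228 → ψ = 0.7218
Converged at ψ = 0.7218.
Compositions from xᵢ = zᵢ/(1+ψ(Kᵢ−1)), yᵢ = Kᵢxᵢ:
  A: x = 0.1286, y = 0.5146
  B: x = 0.0627, y = 0.2024
  C: x = 0.8087, y = 0.2830

ψ = 0.7218, x_B = 0.0627, y_B = 0.2024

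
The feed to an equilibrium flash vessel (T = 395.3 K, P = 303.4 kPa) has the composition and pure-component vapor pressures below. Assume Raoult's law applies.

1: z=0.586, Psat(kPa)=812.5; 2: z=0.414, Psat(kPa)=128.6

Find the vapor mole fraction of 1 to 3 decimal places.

Raoult's law: Kᵢ = Pᵢˢᵃᵗ/P = Pᵢˢᵃᵗ/303.4.
  K_1 = 812.5/303.4 = 2.67798, K_2 = 128.6/303.4 = 0.42386
Material balance + equilibrium reduce to Σ zᵢ(Kᵢ−1)/(1+β(Kᵢ−1)) = 0.
Feasibility: ΣzᵢKᵢ = 1.745, Σzᵢ/Kᵢ = 1.196 — both > 1, two phases present.
Binary case is linear: z₁(K₁−1)(1+β(K₂−1)) + z₂(K₂−1)(1+β(K₁−1)) = 0
⇒ β = [z₁(K₁−1)+z₂(K₂−1)] / [−(K₁−1)(K₂−1)] = 0.7448/0.9667 = 0.770
Compositions from xᵢ = zᵢ/(1+β(Kᵢ−1)), yᵢ = Kᵢxᵢ:
  1: x = 0.256, y = 0.684
  2: x = 0.744, y = 0.316

y_1 = 0.684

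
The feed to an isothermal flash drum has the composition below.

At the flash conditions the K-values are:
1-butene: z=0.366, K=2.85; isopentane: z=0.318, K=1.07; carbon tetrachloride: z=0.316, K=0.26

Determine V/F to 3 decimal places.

Rachford–Rice: g(V/F) = Σ zᵢ(Kᵢ−1)/(1+V/F(Kᵢ−1)) = 0.
Check two-phase: ΣzᵢKᵢ = 1.466 > 1 and Σzᵢ/Kᵢ = 1.641 > 1, so g(0) = 0.466 > 0 and g(1) = -0.641 < 0.
Iterate (Newton) starting at V/F = 0.61:
  V/F = 0.610: g = -0.0868, g' = -0.853 → V/F = 0.508
  V/F = 0.508: g = -0.0043, g' = -0.779 → V/F = 0.503
Converged at V/F = 0.503.

V/F = 0.503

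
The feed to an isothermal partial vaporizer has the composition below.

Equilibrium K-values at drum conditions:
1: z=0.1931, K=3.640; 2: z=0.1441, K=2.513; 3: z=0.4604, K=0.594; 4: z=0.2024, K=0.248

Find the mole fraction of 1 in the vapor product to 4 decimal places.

y_1 = 0.3759

Newton iteration, β⁰ = 0.51:
  β = 0.5100: g = -0.14230, g' = -0.7714 → β = 0.3255
  β = 0.3255: g = 0.00331, g' = -0.8388 → β = 0.3295
Converged at β = 0.3295.
Compositions from xᵢ = zᵢ/(1+β(Kᵢ−1)), yᵢ = Kᵢxᵢ:
  1: x = 0.1033, y = 0.3759
  2: x = 0.0962, y = 0.2417
  3: x = 0.5315, y = 0.3157
  4: x = 0.2691, y = 0.0667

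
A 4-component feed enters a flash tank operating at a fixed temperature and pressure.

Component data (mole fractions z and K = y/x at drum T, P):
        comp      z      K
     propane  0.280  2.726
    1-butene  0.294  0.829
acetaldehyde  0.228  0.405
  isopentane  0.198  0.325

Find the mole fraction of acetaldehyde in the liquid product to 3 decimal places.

x_acetaldehyde = 0.258

Rachford–Rice: g(V/F) = Σ zᵢ(Kᵢ−1)/(1+V/F(Kᵢ−1)) = 0.
g(0) = ΣzᵢKᵢ − 1 = 0.164 and g(1) = 1 − Σzᵢ/Kᵢ = -0.630, so a root lies in (0, 1).
Iterate (Newton) starting at V/F = 0.5:
  V/F = 0.500: g = -0.1904, g' = -0.620 → V/F = 0.193
  V/F = 0.193: g = 0.0038, g' = -0.701 → V/F = 0.198
Converged at V/F = 0.198.
Compositions from xᵢ = zᵢ/(1+V/F(Kᵢ−1)), yᵢ = Kᵢxᵢ:
  propane: x = 0.209, y = 0.569
  1-butene: x = 0.304, y = 0.252
  acetaldehyde: x = 0.258, y = 0.105
  isopentane: x = 0.229, y = 0.074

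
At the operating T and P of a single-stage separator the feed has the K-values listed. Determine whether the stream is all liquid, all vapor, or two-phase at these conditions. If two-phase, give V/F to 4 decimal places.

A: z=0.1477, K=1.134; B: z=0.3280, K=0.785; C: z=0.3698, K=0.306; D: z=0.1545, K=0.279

ΣzᵢKᵢ = 0.5812; Σzᵢ/Kᵢ = 2.3103.
Since ΣzᵢKᵢ < 1 the mixture is below its bubble point — single liquid phase.

all liquid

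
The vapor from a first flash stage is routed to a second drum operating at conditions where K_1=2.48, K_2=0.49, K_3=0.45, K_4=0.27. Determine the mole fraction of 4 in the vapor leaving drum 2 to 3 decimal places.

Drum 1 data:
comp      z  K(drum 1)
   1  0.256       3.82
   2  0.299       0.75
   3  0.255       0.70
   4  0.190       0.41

Drum 1:
Material balance + equilibrium reduce to Σ zᵢ(Kᵢ−1)/(1+ψ₁(Kᵢ−1)) = 0.
Check two-phase: ΣzᵢKᵢ = 1.459 > 1 and Σzᵢ/Kᵢ = 1.293 > 1, so g(0) = 0.459 > 0 and g(1) = -0.293 < 0.
Newton–Raphson from ψ₁ = 0.5:
  ψ₁ = 0.500: g = -0.0349, g' = -0.540 → ψ₁ = 0.435
  ψ₁ = 0.435: g = 0.0013, g' = -0.584 → ψ₁ = 0.438
Converged at ψ₁ = 0.438.
Drum-1 compositions:
  1: x = 0.115, y = 0.438
  2: x = 0.336, y = 0.252
  3: x = 0.294, y = 0.205
  4: x = 0.256, y = 0.105
Drum-2 feed = drum-1 vapor: z₂ = (0.4377, 0.2518, 0.2055, 0.1050).
Drum 2:
Material balance + equilibrium reduce to Σ zᵢ(Kᵢ−1)/(1+ψ₂(Kᵢ−1)) = 0.
g(0) = ΣzᵢKᵢ − 1 = 0.330 and g(1) = 1 − Σzᵢ/Kᵢ = -0.536, so a root lies in (0, 1).
Iterate (Newton) starting at ψ₂ = 0.59:
  ψ₂ = 0.590: g = -0.1398, g' = -0.716 → ψ₂ = 0.395
  ψ₂ = 0.395: g = -0.0039, g' = -0.697 → ψ₂ = 0.389
Converged at ψ₂ = 0.389.
  1: x = 0.278, y = 0.689
  2: x = 0.314, y = 0.154
  3: x = 0.261, y = 0.118
  4: x = 0.147, y = 0.040

y_4 (drum 2) = 0.040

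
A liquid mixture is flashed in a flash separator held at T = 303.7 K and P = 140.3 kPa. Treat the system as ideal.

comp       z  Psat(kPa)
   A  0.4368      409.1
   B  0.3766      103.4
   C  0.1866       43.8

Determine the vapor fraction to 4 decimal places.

ψ = 0.6826

Raoult's law: Kᵢ = Pᵢˢᵃᵗ/P = Pᵢˢᵃᵗ/140.3.
  K_A = 409.1/140.3 = 2.915895, K_B = 103.4/140.3 = 0.736992, K_C = 43.8/140.3 = 0.312188
Material balance + equilibrium reduce to Σ zᵢ(Kᵢ−1)/(1+ψ(Kᵢ−1)) = 0.
g(0) = ΣzᵢKᵢ − 1 = 0.6095 and g(1) = 1 − Σzᵢ/Kᵢ = -0.2585, so a root lies in (0, 1).
Newton–Raphson from ψ = 0.44:
  ψ = 0.4400: g = 0.15802, g' = -0.6869 → ψ = 0.6701
  ψ = 0.6701: g = 0.00814, g' = -0.6495 → ψ = 0.6826
Converged at ψ = 0.6826.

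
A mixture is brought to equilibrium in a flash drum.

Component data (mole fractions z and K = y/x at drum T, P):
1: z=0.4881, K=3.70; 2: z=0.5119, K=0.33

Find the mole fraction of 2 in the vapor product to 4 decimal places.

y_2 = 0.2644

Material balance + equilibrium reduce to Σ zᵢ(Kᵢ−1)/(1+ψ(Kᵢ−1)) = 0.
g(0) = ΣzᵢKᵢ − 1 = 0.9749 and g(1) = 1 − Σzᵢ/Kᵢ = -0.6831, so a root lies in (0, 1).
Binary case is linear: z₁(K₁−1)(1+ψ(K₂−1)) + z₂(K₂−1)(1+ψ(K₁−1)) = 0
⇒ ψ = [z₁(K₁−1)+z₂(K₂−1)] / [−(K₁−1)(K₂−1)] = 0.97490/1.80900 = 0.5389
Compositions from xᵢ = zᵢ/(1+ψ(Kᵢ−1)), yᵢ = Kᵢxᵢ:
  1: x = 0.1988, y = 0.7356
  2: x = 0.8012, y = 0.2644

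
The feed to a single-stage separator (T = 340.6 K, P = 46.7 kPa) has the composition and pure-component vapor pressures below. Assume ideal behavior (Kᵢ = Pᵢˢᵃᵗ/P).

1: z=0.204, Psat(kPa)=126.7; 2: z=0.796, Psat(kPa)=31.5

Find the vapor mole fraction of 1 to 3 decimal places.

Raoult's law: Kᵢ = Pᵢˢᵃᵗ/P = Pᵢˢᵃᵗ/46.7.
  K_1 = 126.7/46.7 = 2.71306, K_2 = 31.5/46.7 = 0.67452
Material balance + equilibrium reduce to Σ zᵢ(Kᵢ−1)/(1+ψ(Kᵢ−1)) = 0.
Feasibility: ΣzᵢKᵢ = 1.090, Σzᵢ/Kᵢ = 1.255 — both > 1, two phases present.
Newton–Raphson from ψ = 0.33:
  ψ = 0.330: g = -0.0670, g' = -0.350 → ψ = 0.139
  ψ = 0.139: g = 0.0111, g' = -0.483 → ψ = 0.162
Converged at ψ = 0.162.
Compositions from xᵢ = zᵢ/(1+ψ(Kᵢ−1)), yᵢ = Kᵢxᵢ:
  1: x = 0.160, y = 0.433
  2: x = 0.840, y = 0.567

y_1 = 0.433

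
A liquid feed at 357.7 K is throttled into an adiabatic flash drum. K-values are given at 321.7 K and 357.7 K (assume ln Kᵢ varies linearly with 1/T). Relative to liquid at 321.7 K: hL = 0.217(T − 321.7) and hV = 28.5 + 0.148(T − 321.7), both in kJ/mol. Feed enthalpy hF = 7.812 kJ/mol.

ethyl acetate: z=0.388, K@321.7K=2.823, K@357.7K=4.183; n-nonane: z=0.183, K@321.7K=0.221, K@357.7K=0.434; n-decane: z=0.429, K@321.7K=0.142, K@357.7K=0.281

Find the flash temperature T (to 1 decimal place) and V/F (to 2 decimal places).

Adiabatic flash: solve Rachford–Rice at each trial T, then check hF = ψ·hV(T) + (1−ψ)·hL(T).
  T = 321.7 K: K = (2.823, 0.221, 0.142), RR gives ψ = 0.129, H_out = 3.682 kJ/mol
  T = 357.7 K: K = (4.183, 0.434, 0.281), RR gives ψ = 0.382, H_out = 17.749 kJ/mol
  T = 339.7 K: K = (3.472, 0.315, 0.203), RR gives ψ = 0.260, H_out = 11.002 kJ/mol
  T = 330.7 K: K = (3.140, 0.265, 0.171), RR gives ψ = 0.198, H_out = 7.477 kJ/mol
  T = 335.2 K: K = (3.304, 0.290, 0.187), RR gives ψ = 0.230, H_out = 9.264 kJ/mol
  T = 332.9 K: K = (3.220, 0.277, 0.178), RR gives ψ = 0.214, H_out = 8.357 kJ/mol
Linear interpolation between T = 330.7 (H_out = 7.477) and T = 332.9 (H_out = 8.357) on hF = 7.812 gives T ≈ 331.5 K, at which ψ = 0.20.

T = 331.5 K, V/F = 0.20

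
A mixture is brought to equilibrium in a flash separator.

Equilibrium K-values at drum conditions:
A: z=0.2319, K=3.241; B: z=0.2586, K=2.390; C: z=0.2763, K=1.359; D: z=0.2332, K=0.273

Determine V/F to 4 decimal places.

V/F = 0.8277

Material balance + equilibrium reduce to Σ zᵢ(Kᵢ−1)/(1+V/F(Kᵢ−1)) = 0.
Feasibility: ΣzᵢKᵢ = 1.8088, Σzᵢ/Kᵢ = 1.2373 — both > 1, two phases present.
Iterate (Newton) starting at V/F = 0.43:
  V/F = 0.4300: g = 0.32893, g' = -0.7853 → V/F = 0.8488
  V/F = 0.8488: g = -0.02278, g' = -1.1050 → V/F = 0.8282
  V/F = 0.8282: g = -0.00058, g' = -1.0504 → V/F = 0.8277
Converged at V/F = 0.8277.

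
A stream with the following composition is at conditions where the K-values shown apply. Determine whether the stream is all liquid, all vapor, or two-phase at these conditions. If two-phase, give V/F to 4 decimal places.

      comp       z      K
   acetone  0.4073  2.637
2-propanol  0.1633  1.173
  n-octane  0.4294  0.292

two-phase, V/F = 0.4063

ΣzᵢKᵢ = 1.3910; Σzᵢ/Kᵢ = 1.7642.
Both exceed 1, so a two-phase solution exists.
Let ψ = V/F and solve Σ zᵢ(Kᵢ−1)/(1+ψ(Kᵢ−1)) = 0.
Iterate (Newton) starting at ψ = 0.5:
  ψ = 0.5000: g = -0.07796, g' = -0.8500 → ψ = 0.4083
  ψ = 0.4083: g = -0.00159, g' = -0.8223 → ψ = 0.4063
Converged at ψ = 0.4063.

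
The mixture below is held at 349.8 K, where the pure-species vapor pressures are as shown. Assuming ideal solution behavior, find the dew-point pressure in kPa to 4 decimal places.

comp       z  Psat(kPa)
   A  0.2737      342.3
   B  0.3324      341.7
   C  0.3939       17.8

Pdew = 41.8382 kPa

At the dew point ψ → 1, so Σzᵢ/Kᵢ = 1 with Kᵢ = Pᵢˢᵃᵗ/P ⇒ 1/P = Σzᵢ/Pᵢˢᵃᵗ.
1/P = 0.2737/342.3 + 0.3324/341.7 + 0.3939/17.8 = 0.0239016 ⇒ P = 41.8382 kPa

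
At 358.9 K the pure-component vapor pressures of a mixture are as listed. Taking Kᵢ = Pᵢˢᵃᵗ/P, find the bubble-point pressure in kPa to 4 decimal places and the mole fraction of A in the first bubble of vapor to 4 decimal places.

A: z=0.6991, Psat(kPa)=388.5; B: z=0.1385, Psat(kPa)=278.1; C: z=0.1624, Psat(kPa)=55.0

Pbub = 319.0492 kPa, y_A = 0.8513

At the bubble point ψ → 0, so ΣzᵢKᵢ = 1 with Kᵢ = Pᵢˢᵃᵗ/P ⇒ P = ΣzᵢPᵢˢᵃᵗ.
P = 0.6991·388.5 + 0.1385·278.1 + 0.1624·55.0 = 319.0492 kPa
yᵢ = zᵢPᵢˢᵃᵗ/P ⇒ y_A = 0.6991·388.5/319.0492 = 0.8513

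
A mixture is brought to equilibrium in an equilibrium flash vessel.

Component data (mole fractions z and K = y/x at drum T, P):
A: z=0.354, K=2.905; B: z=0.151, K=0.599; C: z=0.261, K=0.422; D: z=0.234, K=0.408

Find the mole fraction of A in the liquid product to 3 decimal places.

x_A = 0.222

Newton–Raphson from ψ = 0.34:
  ψ = 0.340: g = -0.0220, g' = -0.769 → ψ = 0.311
  ψ = 0.311: g = 0.0003, g' = -0.791 → ψ = 0.312
Converged at ψ = 0.312.
Compositions from xᵢ = zᵢ/(1+ψ(Kᵢ−1)), yᵢ = Kᵢxᵢ:
  A: x = 0.222, y = 0.645
  B: x = 0.173, y = 0.103
  C: x = 0.318, y = 0.134
  D: x = 0.287, y = 0.117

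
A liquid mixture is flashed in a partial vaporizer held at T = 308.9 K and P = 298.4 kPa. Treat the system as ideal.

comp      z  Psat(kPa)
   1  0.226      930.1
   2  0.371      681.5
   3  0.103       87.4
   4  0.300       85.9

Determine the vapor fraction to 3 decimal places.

ψ = 0.580

Raoult's law: Kᵢ = Pᵢˢᵃᵗ/P = Pᵢˢᵃᵗ/298.4.
  K_1 = 930.1/298.4 = 3.11696, K_2 = 681.5/298.4 = 2.28385, K_3 = 87.4/298.4 = 0.29290, K_4 = 85.9/298.4 = 0.28787
Rachford–Rice: g(ψ) = Σ zᵢ(Kᵢ−1)/(1+ψ(Kᵢ−1)) = 0.
g(0) = ΣzᵢKᵢ − 1 = 0.668 and g(1) = 1 − Σzᵢ/Kᵢ = -0.629, so a root lies in (0, 1).
Newton iteration, ψ⁰ = 0.37:
  ψ = 0.370: g = 0.2025, g' = -0.974 → ψ = 0.578
  ψ = 0.578: g = 0.0025, g' = -0.993 → ψ = 0.580
Converged at ψ = 0.580.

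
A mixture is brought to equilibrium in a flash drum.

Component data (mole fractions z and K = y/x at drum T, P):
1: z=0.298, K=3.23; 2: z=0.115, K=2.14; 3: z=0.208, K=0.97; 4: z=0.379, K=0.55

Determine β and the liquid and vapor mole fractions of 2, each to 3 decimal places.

β = 0.882, x_2 = 0.057, y_2 = 0.123

Iterate (Newton) starting at β = 0.5:
  β = 0.500: g = 0.1713, g' = -0.520 → β = 0.830
  β = 0.830: g = 0.0220, g' = -0.418 → β = 0.882
Converged at β = 0.882.
Compositions from xᵢ = zᵢ/(1+β(Kᵢ−1)), yᵢ = Kᵢxᵢ:
  1: x = 0.100, y = 0.324
  2: x = 0.057, y = 0.123
  3: x = 0.214, y = 0.207
  4: x = 0.629, y = 0.346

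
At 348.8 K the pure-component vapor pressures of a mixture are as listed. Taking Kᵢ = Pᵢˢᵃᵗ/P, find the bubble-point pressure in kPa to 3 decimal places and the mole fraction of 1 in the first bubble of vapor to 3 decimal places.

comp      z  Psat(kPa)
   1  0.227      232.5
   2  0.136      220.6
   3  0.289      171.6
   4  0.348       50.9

At the bubble point ψ → 0, so ΣzᵢKᵢ = 1 with Kᵢ = Pᵢˢᵃᵗ/P ⇒ P = ΣzᵢPᵢˢᵃᵗ.
P = 0.227·232.5 + 0.136·220.6 + 0.289·171.6 + 0.348·50.9 = 150.085 kPa
yᵢ = zᵢPᵢˢᵃᵗ/P ⇒ y_1 = 0.227·232.5/150.085 = 0.352

Pbub = 150.085 kPa, y_1 = 0.352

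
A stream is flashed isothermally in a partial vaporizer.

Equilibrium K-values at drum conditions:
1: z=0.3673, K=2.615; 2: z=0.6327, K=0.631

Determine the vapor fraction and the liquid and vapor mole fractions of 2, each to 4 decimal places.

ψ = 0.6036, x_2 = 0.8140, y_2 = 0.5136

Material balance + equilibrium reduce to Σ zᵢ(Kᵢ−1)/(1+ψ(Kᵢ−1)) = 0.
Check two-phase: ΣzᵢKᵢ = 1.3597 > 1 and Σzᵢ/Kᵢ = 1.1432 > 1, so g(0) = 0.3597 > 0 and g(1) = -0.1432 < 0.
Binary case is linear: z₁(K₁−1)(1+ψ(K₂−1)) + z₂(K₂−1)(1+ψ(K₁−1)) = 0
⇒ ψ = [z₁(K₁−1)+z₂(K₂−1)] / [−(K₁−1)(K₂−1)] = 0.35972/0.59594 = 0.6036
Compositions from xᵢ = zᵢ/(1+ψ(Kᵢ−1)), yᵢ = Kᵢxᵢ:
  1: x = 0.1860, y = 0.4864
  2: x = 0.8140, y = 0.5136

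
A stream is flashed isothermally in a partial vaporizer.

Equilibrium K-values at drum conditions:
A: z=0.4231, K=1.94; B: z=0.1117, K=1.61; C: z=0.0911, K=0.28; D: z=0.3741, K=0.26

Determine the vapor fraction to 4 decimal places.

ψ = 0.1906

Rachford–Rice: g(ψ) = Σ zᵢ(Kᵢ−1)/(1+ψ(Kᵢ−1)) = 0.
Feasibility: ΣzᵢKᵢ = 1.1234, Σzᵢ/Kᵢ = 2.0517 — both > 1, two phases present.
Newton–Raphson from ψ = 0.5:
  ψ = 0.5000: g = -0.21914, g' = -0.8289 → ψ = 0.2356
  ψ = 0.2356: g = -0.02911, g' = -0.6513 → ψ = 0.1909
  ψ = 0.1909: g = -0.00020, g' = -0.6434 → ψ = 0.1906
Converged at ψ = 0.1906.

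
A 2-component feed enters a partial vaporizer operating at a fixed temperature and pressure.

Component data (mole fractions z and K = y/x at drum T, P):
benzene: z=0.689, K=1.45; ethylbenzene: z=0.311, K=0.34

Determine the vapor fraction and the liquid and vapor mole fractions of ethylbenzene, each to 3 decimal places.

Material balance + equilibrium reduce to Σ zᵢ(Kᵢ−1)/(1+ψ(Kᵢ−1)) = 0.
Check two-phase: ΣzᵢKᵢ = 1.105 > 1 and Σzᵢ/Kᵢ = 1.390 > 1, so g(0) = 0.105 > 0 and g(1) = -0.390 < 0.
Binary case is linear: z₁(K₁−1)(1+ψ(K₂−1)) + z₂(K₂−1)(1+ψ(K₁−1)) = 0
⇒ ψ = [z₁(K₁−1)+z₂(K₂−1)] / [−(K₁−1)(K₂−1)] = 0.1048/0.2970 = 0.353
Compositions from xᵢ = zᵢ/(1+ψ(Kᵢ−1)), yᵢ = Kᵢxᵢ:
  benzene: x = 0.595, y = 0.862
  ethylbenzene: x = 0.405, y = 0.138

ψ = 0.353, x_ethylbenzene = 0.405, y_ethylbenzene = 0.138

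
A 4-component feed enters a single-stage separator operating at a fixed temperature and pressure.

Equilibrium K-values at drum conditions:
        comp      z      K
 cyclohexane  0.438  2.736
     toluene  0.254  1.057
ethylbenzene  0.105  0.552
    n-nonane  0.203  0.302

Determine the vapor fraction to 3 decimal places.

Rachford–Rice: g(ψ) = Σ zᵢ(Kᵢ−1)/(1+ψ(Kᵢ−1)) = 0.
Feasibility: ΣzᵢKᵢ = 1.586, Σzᵢ/Kᵢ = 1.263 — both > 1, two phases present.
Iterate (Newton) starting at ψ = 0.5:
  ψ = 0.500: g = 0.1429, g' = -0.647 → ψ = 0.721
  ψ = 0.721: g = -0.0029, g' = -0.708 → ψ = 0.717
Converged at ψ = 0.717.

ψ = 0.717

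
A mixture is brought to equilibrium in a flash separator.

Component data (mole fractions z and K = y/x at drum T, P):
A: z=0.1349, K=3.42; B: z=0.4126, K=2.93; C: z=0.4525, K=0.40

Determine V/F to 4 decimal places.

V/F = 0.6906

Material balance + equilibrium reduce to Σ zᵢ(Kᵢ−1)/(1+V/F(Kᵢ−1)) = 0.
Feasibility: ΣzᵢKᵢ = 1.8513, Σzᵢ/Kᵢ = 1.3115 — both > 1, two phases present.
Newton–Raphson from V/F = 0.58:
  V/F = 0.5800: g = 0.09514, g' = -0.8621 → V/F = 0.6904
  V/F = 0.6904: g = 0.00018, g' = -0.8680 → V/F = 0.6906
Converged at V/F = 0.6906.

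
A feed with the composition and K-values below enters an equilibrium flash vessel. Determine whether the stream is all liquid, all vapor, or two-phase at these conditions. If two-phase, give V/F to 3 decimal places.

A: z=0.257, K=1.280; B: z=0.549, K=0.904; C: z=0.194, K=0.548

ΣzᵢKᵢ = 0.932; Σzᵢ/Kᵢ = 1.162.
Since ΣzᵢKᵢ < 1 the mixture is below its bubble point — single liquid phase.

all liquid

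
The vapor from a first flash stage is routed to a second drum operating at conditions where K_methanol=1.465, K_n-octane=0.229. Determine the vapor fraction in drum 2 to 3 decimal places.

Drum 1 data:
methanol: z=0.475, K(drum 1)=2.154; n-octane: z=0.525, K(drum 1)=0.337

V/F (drum 2) = 0.559

Drum 1:
Rachford–Rice: g(ψ₁) = Σ zᵢ(Kᵢ−1)/(1+ψ₁(Kᵢ−1)) = 0.
Check two-phase: ΣzᵢKᵢ = 1.200 > 1 and Σzᵢ/Kᵢ = 1.778 > 1, so g(0) = 0.200 > 0 and g(1) = -0.778 < 0.
Binary case is linear: z₁(K₁−1)(1+ψ₁(K₂−1)) + z₂(K₂−1)(1+ψ₁(K₁−1)) = 0
⇒ ψ₁ = [z₁(K₁−1)+z₂(K₂−1)] / [−(K₁−1)(K₂−1)] = 0.2001/0.7651 = 0.262
Drum-1 compositions:
  methanol: x = 0.365, y = 0.786
  n-octane: x = 0.635, y = 0.214
Drum-2 feed = drum-1 vapor: z₂ = (0.7860, 0.2140).
Drum 2:
Binary case is linear: z₁(K₁−1)(1+ψ₂(K₂−1)) + z₂(K₂−1)(1+ψ₂(K₁−1)) = 0
⇒ ψ₂ = [z₁(K₁−1)+z₂(K₂−1)] / [−(K₁−1)(K₂−1)] = 0.2005/0.3585 = 0.559
  methanol: x = 0.624, y = 0.914
  n-octane: x = 0.376, y = 0.086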